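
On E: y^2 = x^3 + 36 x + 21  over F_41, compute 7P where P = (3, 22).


k = 7 = 111_2 (binary, LSB first: 111)
Double-and-add from P = (3, 22):
  bit 0 = 1: acc = O + (3, 22) = (3, 22)
  bit 1 = 1: acc = (3, 22) + (25, 8) = (9, 34)
  bit 2 = 1: acc = (9, 34) + (33, 0) = (3, 19)

7P = (3, 19)


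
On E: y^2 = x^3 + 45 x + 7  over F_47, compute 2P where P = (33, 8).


Doubling: s = (3 x1^2 + a) / (2 y1)
s = (3*33^2 + 45) / (2*8) mod 47 = 19
x3 = s^2 - 2 x1 mod 47 = 19^2 - 2*33 = 13
y3 = s (x1 - x3) - y1 mod 47 = 19 * (33 - 13) - 8 = 43

2P = (13, 43)


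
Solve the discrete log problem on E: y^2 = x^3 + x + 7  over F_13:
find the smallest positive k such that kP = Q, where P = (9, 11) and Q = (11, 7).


Enumerate multiples of P until we hit Q = (11, 7):
  1P = (9, 11)
  2P = (11, 7)
Match found at i = 2.

k = 2


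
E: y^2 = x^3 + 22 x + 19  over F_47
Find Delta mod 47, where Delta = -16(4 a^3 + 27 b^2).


4 a^3 + 27 b^2 = 4*22^3 + 27*19^2 = 42592 + 9747 = 52339
Delta = -16 * (52339) = -837424
Delta mod 47 = 22

Delta = 22 (mod 47)


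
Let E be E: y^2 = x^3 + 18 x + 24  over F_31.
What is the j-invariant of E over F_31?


Delta = -16(4 a^3 + 27 b^2) mod 31 = 28
-1728 * (4 a)^3 = -1728 * (4*18)^3 mod 31 = 2
j = 2 * 28^(-1) mod 31 = 20

j = 20 (mod 31)


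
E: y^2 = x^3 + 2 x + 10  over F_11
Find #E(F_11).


For each x in F_11, count y with y^2 = x^3 + 2 x + 10 mod 11:
  x = 2: RHS = 0, y in [0]  -> 1 point(s)
  x = 4: RHS = 5, y in [4, 7]  -> 2 point(s)
  x = 7: RHS = 4, y in [2, 9]  -> 2 point(s)
  x = 9: RHS = 9, y in [3, 8]  -> 2 point(s)
Affine points: 7. Add the point at infinity: total = 8.

#E(F_11) = 8


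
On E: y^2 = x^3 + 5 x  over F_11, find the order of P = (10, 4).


Compute successive multiples of P until we hit O:
  1P = (10, 4)
  2P = (3, 3)
  3P = (7, 9)
  4P = (9, 9)
  5P = (6, 9)
  6P = (0, 0)
  7P = (6, 2)
  8P = (9, 2)
  ... (continuing to 12P)
  12P = O

ord(P) = 12


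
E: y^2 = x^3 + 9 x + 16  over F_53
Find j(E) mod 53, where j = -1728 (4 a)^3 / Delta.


Delta = -16(4 a^3 + 27 b^2) mod 53 = 3
-1728 * (4 a)^3 = -1728 * (4*9)^3 mod 53 = 18
j = 18 * 3^(-1) mod 53 = 6

j = 6 (mod 53)


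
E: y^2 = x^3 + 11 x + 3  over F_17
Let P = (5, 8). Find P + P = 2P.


Doubling: s = (3 x1^2 + a) / (2 y1)
s = (3*5^2 + 11) / (2*8) mod 17 = 16
x3 = s^2 - 2 x1 mod 17 = 16^2 - 2*5 = 8
y3 = s (x1 - x3) - y1 mod 17 = 16 * (5 - 8) - 8 = 12

2P = (8, 12)


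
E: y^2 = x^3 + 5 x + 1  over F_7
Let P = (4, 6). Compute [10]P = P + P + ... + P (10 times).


k = 10 = 1010_2 (binary, LSB first: 0101)
Double-and-add from P = (4, 6):
  bit 0 = 0: acc unchanged = O
  bit 1 = 1: acc = O + (3, 6) = (3, 6)
  bit 2 = 0: acc unchanged = (3, 6)
  bit 3 = 1: acc = (3, 6) + (5, 2) = (3, 1)

10P = (3, 1)


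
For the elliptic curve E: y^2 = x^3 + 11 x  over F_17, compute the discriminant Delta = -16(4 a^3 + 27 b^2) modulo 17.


4 a^3 + 27 b^2 = 4*11^3 + 27*0^2 = 5324 + 0 = 5324
Delta = -16 * (5324) = -85184
Delta mod 17 = 3

Delta = 3 (mod 17)


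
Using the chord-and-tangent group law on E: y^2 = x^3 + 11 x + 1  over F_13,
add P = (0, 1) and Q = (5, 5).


P != Q, so use the chord formula.
s = (y2 - y1) / (x2 - x1) = (4) / (5) mod 13 = 6
x3 = s^2 - x1 - x2 mod 13 = 6^2 - 0 - 5 = 5
y3 = s (x1 - x3) - y1 mod 13 = 6 * (0 - 5) - 1 = 8

P + Q = (5, 8)


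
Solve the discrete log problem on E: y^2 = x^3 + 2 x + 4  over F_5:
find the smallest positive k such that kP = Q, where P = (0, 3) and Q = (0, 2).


Enumerate multiples of P until we hit Q = (0, 2):
  1P = (0, 3)
  2P = (4, 4)
  3P = (2, 4)
  4P = (2, 1)
  5P = (4, 1)
  6P = (0, 2)
Match found at i = 6.

k = 6


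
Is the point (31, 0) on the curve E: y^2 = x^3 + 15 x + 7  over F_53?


Check whether y^2 = x^3 + 15 x + 7 (mod 53) for (x, y) = (31, 0).
LHS: y^2 = 0^2 mod 53 = 0
RHS: x^3 + 15 x + 7 = 31^3 + 15*31 + 7 mod 53 = 0
LHS = RHS

Yes, on the curve


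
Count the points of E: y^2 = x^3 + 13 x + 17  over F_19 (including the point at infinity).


For each x in F_19, count y with y^2 = x^3 + 13 x + 17 mod 19:
  x = 0: RHS = 17, y in [6, 13]  -> 2 point(s)
  x = 3: RHS = 7, y in [8, 11]  -> 2 point(s)
  x = 4: RHS = 0, y in [0]  -> 1 point(s)
  x = 5: RHS = 17, y in [6, 13]  -> 2 point(s)
  x = 6: RHS = 7, y in [8, 11]  -> 2 point(s)
  x = 8: RHS = 6, y in [5, 14]  -> 2 point(s)
  x = 10: RHS = 7, y in [8, 11]  -> 2 point(s)
  x = 11: RHS = 9, y in [3, 16]  -> 2 point(s)
  x = 12: RHS = 1, y in [1, 18]  -> 2 point(s)
  x = 14: RHS = 17, y in [6, 13]  -> 2 point(s)
Affine points: 19. Add the point at infinity: total = 20.

#E(F_19) = 20


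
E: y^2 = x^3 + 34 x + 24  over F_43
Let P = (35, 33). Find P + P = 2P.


Doubling: s = (3 x1^2 + a) / (2 y1)
s = (3*35^2 + 34) / (2*33) mod 43 = 36
x3 = s^2 - 2 x1 mod 43 = 36^2 - 2*35 = 22
y3 = s (x1 - x3) - y1 mod 43 = 36 * (35 - 22) - 33 = 5

2P = (22, 5)


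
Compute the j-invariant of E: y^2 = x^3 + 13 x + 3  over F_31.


Delta = -16(4 a^3 + 27 b^2) mod 31 = 26
-1728 * (4 a)^3 = -1728 * (4*13)^3 mod 31 = 29
j = 29 * 26^(-1) mod 31 = 19

j = 19 (mod 31)


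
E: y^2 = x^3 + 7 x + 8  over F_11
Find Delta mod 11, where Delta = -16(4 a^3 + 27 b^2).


4 a^3 + 27 b^2 = 4*7^3 + 27*8^2 = 1372 + 1728 = 3100
Delta = -16 * (3100) = -49600
Delta mod 11 = 10

Delta = 10 (mod 11)


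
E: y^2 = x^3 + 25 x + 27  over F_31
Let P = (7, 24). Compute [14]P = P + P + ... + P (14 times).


k = 14 = 1110_2 (binary, LSB first: 0111)
Double-and-add from P = (7, 24):
  bit 0 = 0: acc unchanged = O
  bit 1 = 1: acc = O + (18, 27) = (18, 27)
  bit 2 = 1: acc = (18, 27) + (23, 11) = (30, 30)
  bit 3 = 1: acc = (30, 30) + (16, 20) = (26, 26)

14P = (26, 26)


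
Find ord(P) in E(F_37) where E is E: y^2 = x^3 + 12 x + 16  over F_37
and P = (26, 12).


Compute successive multiples of P until we hit O:
  1P = (26, 12)
  2P = (32, 33)
  3P = (19, 31)
  4P = (19, 6)
  5P = (32, 4)
  6P = (26, 25)
  7P = O

ord(P) = 7


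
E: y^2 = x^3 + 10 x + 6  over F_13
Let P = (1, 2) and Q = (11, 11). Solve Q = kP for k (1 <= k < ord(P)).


Enumerate multiples of P until we hit Q = (11, 11):
  1P = (1, 2)
  2P = (11, 11)
Match found at i = 2.

k = 2


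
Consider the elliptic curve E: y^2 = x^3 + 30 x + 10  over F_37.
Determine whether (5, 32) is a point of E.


Check whether y^2 = x^3 + 30 x + 10 (mod 37) for (x, y) = (5, 32).
LHS: y^2 = 32^2 mod 37 = 25
RHS: x^3 + 30 x + 10 = 5^3 + 30*5 + 10 mod 37 = 26
LHS != RHS

No, not on the curve


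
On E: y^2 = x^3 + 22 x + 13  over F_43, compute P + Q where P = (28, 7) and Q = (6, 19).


P != Q, so use the chord formula.
s = (y2 - y1) / (x2 - x1) = (12) / (21) mod 43 = 19
x3 = s^2 - x1 - x2 mod 43 = 19^2 - 28 - 6 = 26
y3 = s (x1 - x3) - y1 mod 43 = 19 * (28 - 26) - 7 = 31

P + Q = (26, 31)


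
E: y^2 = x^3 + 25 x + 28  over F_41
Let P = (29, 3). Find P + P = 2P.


Doubling: s = (3 x1^2 + a) / (2 y1)
s = (3*29^2 + 25) / (2*3) mod 41 = 1
x3 = s^2 - 2 x1 mod 41 = 1^2 - 2*29 = 25
y3 = s (x1 - x3) - y1 mod 41 = 1 * (29 - 25) - 3 = 1

2P = (25, 1)


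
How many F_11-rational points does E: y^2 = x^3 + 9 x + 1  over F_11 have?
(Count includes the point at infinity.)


For each x in F_11, count y with y^2 = x^3 + 9 x + 1 mod 11:
  x = 0: RHS = 1, y in [1, 10]  -> 2 point(s)
  x = 1: RHS = 0, y in [0]  -> 1 point(s)
  x = 2: RHS = 5, y in [4, 7]  -> 2 point(s)
  x = 3: RHS = 0, y in [0]  -> 1 point(s)
  x = 7: RHS = 0, y in [0]  -> 1 point(s)
Affine points: 7. Add the point at infinity: total = 8.

#E(F_11) = 8


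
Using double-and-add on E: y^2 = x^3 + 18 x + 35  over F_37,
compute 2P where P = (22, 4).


k = 2 = 10_2 (binary, LSB first: 01)
Double-and-add from P = (22, 4):
  bit 0 = 0: acc unchanged = O
  bit 1 = 1: acc = O + (20, 12) = (20, 12)

2P = (20, 12)


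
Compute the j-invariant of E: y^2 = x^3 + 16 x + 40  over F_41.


Delta = -16(4 a^3 + 27 b^2) mod 41 = 29
-1728 * (4 a)^3 = -1728 * (4*16)^3 mod 41 = 19
j = 19 * 29^(-1) mod 41 = 36

j = 36 (mod 41)


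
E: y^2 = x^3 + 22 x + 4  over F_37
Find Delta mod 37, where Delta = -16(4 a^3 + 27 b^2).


4 a^3 + 27 b^2 = 4*22^3 + 27*4^2 = 42592 + 432 = 43024
Delta = -16 * (43024) = -688384
Delta mod 37 = 1

Delta = 1 (mod 37)


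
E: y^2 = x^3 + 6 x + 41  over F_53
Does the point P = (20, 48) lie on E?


Check whether y^2 = x^3 + 6 x + 41 (mod 53) for (x, y) = (20, 48).
LHS: y^2 = 48^2 mod 53 = 25
RHS: x^3 + 6 x + 41 = 20^3 + 6*20 + 41 mod 53 = 52
LHS != RHS

No, not on the curve


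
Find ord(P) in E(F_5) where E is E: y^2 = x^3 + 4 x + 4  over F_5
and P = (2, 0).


Compute successive multiples of P until we hit O:
  1P = (2, 0)
  2P = O

ord(P) = 2


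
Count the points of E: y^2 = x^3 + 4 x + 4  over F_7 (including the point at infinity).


For each x in F_7, count y with y^2 = x^3 + 4 x + 4 mod 7:
  x = 0: RHS = 4, y in [2, 5]  -> 2 point(s)
  x = 1: RHS = 2, y in [3, 4]  -> 2 point(s)
  x = 3: RHS = 1, y in [1, 6]  -> 2 point(s)
  x = 4: RHS = 0, y in [0]  -> 1 point(s)
  x = 5: RHS = 2, y in [3, 4]  -> 2 point(s)
Affine points: 9. Add the point at infinity: total = 10.

#E(F_7) = 10


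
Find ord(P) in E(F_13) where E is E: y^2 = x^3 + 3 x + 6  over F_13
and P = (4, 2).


Compute successive multiples of P until we hit O:
  1P = (4, 2)
  2P = (1, 7)
  3P = (5, 4)
  4P = (8, 3)
  5P = (10, 3)
  6P = (3, 9)
  7P = (3, 4)
  8P = (10, 10)
  ... (continuing to 13P)
  13P = O

ord(P) = 13


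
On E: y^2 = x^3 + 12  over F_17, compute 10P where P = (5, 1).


k = 10 = 1010_2 (binary, LSB first: 0101)
Double-and-add from P = (5, 1):
  bit 0 = 0: acc unchanged = O
  bit 1 = 1: acc = O + (15, 15) = (15, 15)
  bit 2 = 0: acc unchanged = (15, 15)
  bit 3 = 1: acc = (15, 15) + (10, 3) = (10, 14)

10P = (10, 14)


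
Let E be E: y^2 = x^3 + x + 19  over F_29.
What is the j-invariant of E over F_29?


Delta = -16(4 a^3 + 27 b^2) mod 29 = 4
-1728 * (4 a)^3 = -1728 * (4*1)^3 mod 29 = 14
j = 14 * 4^(-1) mod 29 = 18

j = 18 (mod 29)


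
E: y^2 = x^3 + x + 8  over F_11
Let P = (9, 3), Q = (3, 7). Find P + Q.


P != Q, so use the chord formula.
s = (y2 - y1) / (x2 - x1) = (4) / (5) mod 11 = 3
x3 = s^2 - x1 - x2 mod 11 = 3^2 - 9 - 3 = 8
y3 = s (x1 - x3) - y1 mod 11 = 3 * (9 - 8) - 3 = 0

P + Q = (8, 0)


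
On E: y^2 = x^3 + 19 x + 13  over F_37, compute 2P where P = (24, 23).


Doubling: s = (3 x1^2 + a) / (2 y1)
s = (3*24^2 + 19) / (2*23) mod 37 = 5
x3 = s^2 - 2 x1 mod 37 = 5^2 - 2*24 = 14
y3 = s (x1 - x3) - y1 mod 37 = 5 * (24 - 14) - 23 = 27

2P = (14, 27)


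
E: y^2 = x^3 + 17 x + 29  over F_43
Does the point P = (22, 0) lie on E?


Check whether y^2 = x^3 + 17 x + 29 (mod 43) for (x, y) = (22, 0).
LHS: y^2 = 0^2 mod 43 = 0
RHS: x^3 + 17 x + 29 = 22^3 + 17*22 + 29 mod 43 = 0
LHS = RHS

Yes, on the curve


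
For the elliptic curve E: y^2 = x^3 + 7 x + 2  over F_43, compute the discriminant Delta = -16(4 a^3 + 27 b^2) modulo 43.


4 a^3 + 27 b^2 = 4*7^3 + 27*2^2 = 1372 + 108 = 1480
Delta = -16 * (1480) = -23680
Delta mod 43 = 13

Delta = 13 (mod 43)


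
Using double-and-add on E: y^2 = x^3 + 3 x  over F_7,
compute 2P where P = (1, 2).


k = 2 = 10_2 (binary, LSB first: 01)
Double-and-add from P = (1, 2):
  bit 0 = 0: acc unchanged = O
  bit 1 = 1: acc = O + (2, 0) = (2, 0)

2P = (2, 0)


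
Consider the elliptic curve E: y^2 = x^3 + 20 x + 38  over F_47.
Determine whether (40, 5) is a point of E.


Check whether y^2 = x^3 + 20 x + 38 (mod 47) for (x, y) = (40, 5).
LHS: y^2 = 5^2 mod 47 = 25
RHS: x^3 + 20 x + 38 = 40^3 + 20*40 + 38 mod 47 = 25
LHS = RHS

Yes, on the curve


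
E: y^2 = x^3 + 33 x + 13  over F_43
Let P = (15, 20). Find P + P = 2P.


Doubling: s = (3 x1^2 + a) / (2 y1)
s = (3*15^2 + 33) / (2*20) mod 43 = 22
x3 = s^2 - 2 x1 mod 43 = 22^2 - 2*15 = 24
y3 = s (x1 - x3) - y1 mod 43 = 22 * (15 - 24) - 20 = 40

2P = (24, 40)


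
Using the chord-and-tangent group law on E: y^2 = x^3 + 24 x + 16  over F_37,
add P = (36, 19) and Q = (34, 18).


P != Q, so use the chord formula.
s = (y2 - y1) / (x2 - x1) = (36) / (35) mod 37 = 19
x3 = s^2 - x1 - x2 mod 37 = 19^2 - 36 - 34 = 32
y3 = s (x1 - x3) - y1 mod 37 = 19 * (36 - 32) - 19 = 20

P + Q = (32, 20)


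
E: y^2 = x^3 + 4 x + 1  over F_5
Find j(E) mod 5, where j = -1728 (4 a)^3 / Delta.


Delta = -16(4 a^3 + 27 b^2) mod 5 = 2
-1728 * (4 a)^3 = -1728 * (4*4)^3 mod 5 = 2
j = 2 * 2^(-1) mod 5 = 1

j = 1 (mod 5)


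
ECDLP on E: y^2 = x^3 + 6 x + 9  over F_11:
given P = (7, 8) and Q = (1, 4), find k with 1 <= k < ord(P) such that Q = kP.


Enumerate multiples of P until we hit Q = (1, 4):
  1P = (7, 8)
  2P = (1, 4)
Match found at i = 2.

k = 2


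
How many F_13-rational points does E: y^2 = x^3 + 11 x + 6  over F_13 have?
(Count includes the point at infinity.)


For each x in F_13, count y with y^2 = x^3 + 11 x + 6 mod 13:
  x = 2: RHS = 10, y in [6, 7]  -> 2 point(s)
  x = 3: RHS = 1, y in [1, 12]  -> 2 point(s)
  x = 4: RHS = 10, y in [6, 7]  -> 2 point(s)
  x = 5: RHS = 4, y in [2, 11]  -> 2 point(s)
  x = 7: RHS = 10, y in [6, 7]  -> 2 point(s)
Affine points: 10. Add the point at infinity: total = 11.

#E(F_13) = 11


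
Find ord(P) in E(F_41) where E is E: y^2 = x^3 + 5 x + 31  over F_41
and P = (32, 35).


Compute successive multiples of P until we hit O:
  1P = (32, 35)
  2P = (26, 5)
  3P = (8, 3)
  4P = (21, 7)
  5P = (6, 20)
  6P = (4, 19)
  7P = (7, 32)
  8P = (7, 9)
  ... (continuing to 15P)
  15P = O

ord(P) = 15


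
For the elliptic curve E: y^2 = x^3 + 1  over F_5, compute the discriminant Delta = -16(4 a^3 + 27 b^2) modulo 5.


4 a^3 + 27 b^2 = 4*0^3 + 27*1^2 = 0 + 27 = 27
Delta = -16 * (27) = -432
Delta mod 5 = 3

Delta = 3 (mod 5)


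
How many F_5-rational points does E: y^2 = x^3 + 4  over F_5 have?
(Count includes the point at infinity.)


For each x in F_5, count y with y^2 = x^3 + 0 x + 4 mod 5:
  x = 0: RHS = 4, y in [2, 3]  -> 2 point(s)
  x = 1: RHS = 0, y in [0]  -> 1 point(s)
  x = 3: RHS = 1, y in [1, 4]  -> 2 point(s)
Affine points: 5. Add the point at infinity: total = 6.

#E(F_5) = 6


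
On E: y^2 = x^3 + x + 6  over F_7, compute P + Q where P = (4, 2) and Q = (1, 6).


P != Q, so use the chord formula.
s = (y2 - y1) / (x2 - x1) = (4) / (4) mod 7 = 1
x3 = s^2 - x1 - x2 mod 7 = 1^2 - 4 - 1 = 3
y3 = s (x1 - x3) - y1 mod 7 = 1 * (4 - 3) - 2 = 6

P + Q = (3, 6)


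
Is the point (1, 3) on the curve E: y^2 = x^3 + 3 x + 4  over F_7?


Check whether y^2 = x^3 + 3 x + 4 (mod 7) for (x, y) = (1, 3).
LHS: y^2 = 3^2 mod 7 = 2
RHS: x^3 + 3 x + 4 = 1^3 + 3*1 + 4 mod 7 = 1
LHS != RHS

No, not on the curve


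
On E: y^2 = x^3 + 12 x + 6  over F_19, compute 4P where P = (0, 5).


k = 4 = 100_2 (binary, LSB first: 001)
Double-and-add from P = (0, 5):
  bit 0 = 0: acc unchanged = O
  bit 1 = 0: acc unchanged = O
  bit 2 = 1: acc = O + (8, 14) = (8, 14)

4P = (8, 14)


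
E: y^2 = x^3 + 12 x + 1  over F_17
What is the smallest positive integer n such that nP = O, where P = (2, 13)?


Compute successive multiples of P until we hit O:
  1P = (2, 13)
  2P = (5, 13)
  3P = (10, 4)
  4P = (6, 0)
  5P = (10, 13)
  6P = (5, 4)
  7P = (2, 4)
  8P = O

ord(P) = 8


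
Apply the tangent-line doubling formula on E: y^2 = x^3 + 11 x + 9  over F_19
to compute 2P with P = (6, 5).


Doubling: s = (3 x1^2 + a) / (2 y1)
s = (3*6^2 + 11) / (2*5) mod 19 = 10
x3 = s^2 - 2 x1 mod 19 = 10^2 - 2*6 = 12
y3 = s (x1 - x3) - y1 mod 19 = 10 * (6 - 12) - 5 = 11

2P = (12, 11)


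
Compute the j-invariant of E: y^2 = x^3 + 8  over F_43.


Delta = -16(4 a^3 + 27 b^2) mod 43 = 1
-1728 * (4 a)^3 = -1728 * (4*0)^3 mod 43 = 0
j = 0 * 1^(-1) mod 43 = 0

j = 0 (mod 43)


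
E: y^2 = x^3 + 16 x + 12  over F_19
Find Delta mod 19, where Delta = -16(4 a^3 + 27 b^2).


4 a^3 + 27 b^2 = 4*16^3 + 27*12^2 = 16384 + 3888 = 20272
Delta = -16 * (20272) = -324352
Delta mod 19 = 16

Delta = 16 (mod 19)


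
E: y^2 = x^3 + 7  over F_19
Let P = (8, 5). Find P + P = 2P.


Doubling: s = (3 x1^2 + a) / (2 y1)
s = (3*8^2 + 0) / (2*5) mod 19 = 4
x3 = s^2 - 2 x1 mod 19 = 4^2 - 2*8 = 0
y3 = s (x1 - x3) - y1 mod 19 = 4 * (8 - 0) - 5 = 8

2P = (0, 8)


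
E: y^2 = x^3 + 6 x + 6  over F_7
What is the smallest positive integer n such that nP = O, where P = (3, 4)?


Compute successive multiples of P until we hit O:
  1P = (3, 4)
  2P = (5, 0)
  3P = (3, 3)
  4P = O

ord(P) = 4


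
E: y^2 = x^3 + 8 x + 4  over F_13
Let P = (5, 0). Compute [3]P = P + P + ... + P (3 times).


k = 3 = 11_2 (binary, LSB first: 11)
Double-and-add from P = (5, 0):
  bit 0 = 1: acc = O + (5, 0) = (5, 0)
  bit 1 = 1: acc = (5, 0) + O = (5, 0)

3P = (5, 0)


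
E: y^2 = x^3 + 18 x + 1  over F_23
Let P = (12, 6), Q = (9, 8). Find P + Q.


P != Q, so use the chord formula.
s = (y2 - y1) / (x2 - x1) = (2) / (20) mod 23 = 7
x3 = s^2 - x1 - x2 mod 23 = 7^2 - 12 - 9 = 5
y3 = s (x1 - x3) - y1 mod 23 = 7 * (12 - 5) - 6 = 20

P + Q = (5, 20)


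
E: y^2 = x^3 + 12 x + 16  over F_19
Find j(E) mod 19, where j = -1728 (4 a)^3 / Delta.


Delta = -16(4 a^3 + 27 b^2) mod 19 = 14
-1728 * (4 a)^3 = -1728 * (4*12)^3 mod 19 = 12
j = 12 * 14^(-1) mod 19 = 9

j = 9 (mod 19)


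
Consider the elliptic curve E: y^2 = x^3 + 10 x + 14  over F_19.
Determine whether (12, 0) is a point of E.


Check whether y^2 = x^3 + 10 x + 14 (mod 19) for (x, y) = (12, 0).
LHS: y^2 = 0^2 mod 19 = 0
RHS: x^3 + 10 x + 14 = 12^3 + 10*12 + 14 mod 19 = 0
LHS = RHS

Yes, on the curve


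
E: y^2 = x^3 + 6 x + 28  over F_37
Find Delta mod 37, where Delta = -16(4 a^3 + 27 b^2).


4 a^3 + 27 b^2 = 4*6^3 + 27*28^2 = 864 + 21168 = 22032
Delta = -16 * (22032) = -352512
Delta mod 37 = 24

Delta = 24 (mod 37)


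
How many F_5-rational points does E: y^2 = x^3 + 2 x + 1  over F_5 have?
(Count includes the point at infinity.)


For each x in F_5, count y with y^2 = x^3 + 2 x + 1 mod 5:
  x = 0: RHS = 1, y in [1, 4]  -> 2 point(s)
  x = 1: RHS = 4, y in [2, 3]  -> 2 point(s)
  x = 3: RHS = 4, y in [2, 3]  -> 2 point(s)
Affine points: 6. Add the point at infinity: total = 7.

#E(F_5) = 7


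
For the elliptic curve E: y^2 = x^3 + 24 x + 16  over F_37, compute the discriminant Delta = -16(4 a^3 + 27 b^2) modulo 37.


4 a^3 + 27 b^2 = 4*24^3 + 27*16^2 = 55296 + 6912 = 62208
Delta = -16 * (62208) = -995328
Delta mod 37 = 9

Delta = 9 (mod 37)


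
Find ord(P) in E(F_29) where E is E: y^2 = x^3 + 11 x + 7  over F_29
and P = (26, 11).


Compute successive multiples of P until we hit O:
  1P = (26, 11)
  2P = (26, 18)
  3P = O

ord(P) = 3


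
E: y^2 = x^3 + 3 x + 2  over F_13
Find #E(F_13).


For each x in F_13, count y with y^2 = x^3 + 3 x + 2 mod 13:
  x = 2: RHS = 3, y in [4, 9]  -> 2 point(s)
  x = 3: RHS = 12, y in [5, 8]  -> 2 point(s)
  x = 4: RHS = 0, y in [0]  -> 1 point(s)
  x = 5: RHS = 12, y in [5, 8]  -> 2 point(s)
  x = 9: RHS = 4, y in [2, 11]  -> 2 point(s)
  x = 11: RHS = 1, y in [1, 12]  -> 2 point(s)
Affine points: 11. Add the point at infinity: total = 12.

#E(F_13) = 12


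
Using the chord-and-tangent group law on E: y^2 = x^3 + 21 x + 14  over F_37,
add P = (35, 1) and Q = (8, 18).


P != Q, so use the chord formula.
s = (y2 - y1) / (x2 - x1) = (17) / (10) mod 37 = 35
x3 = s^2 - x1 - x2 mod 37 = 35^2 - 35 - 8 = 35
y3 = s (x1 - x3) - y1 mod 37 = 35 * (35 - 35) - 1 = 36

P + Q = (35, 36)


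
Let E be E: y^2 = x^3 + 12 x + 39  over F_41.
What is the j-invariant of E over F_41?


Delta = -16(4 a^3 + 27 b^2) mod 41 = 20
-1728 * (4 a)^3 = -1728 * (4*12)^3 mod 41 = 33
j = 33 * 20^(-1) mod 41 = 16

j = 16 (mod 41)


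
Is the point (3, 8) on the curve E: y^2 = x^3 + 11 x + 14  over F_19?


Check whether y^2 = x^3 + 11 x + 14 (mod 19) for (x, y) = (3, 8).
LHS: y^2 = 8^2 mod 19 = 7
RHS: x^3 + 11 x + 14 = 3^3 + 11*3 + 14 mod 19 = 17
LHS != RHS

No, not on the curve


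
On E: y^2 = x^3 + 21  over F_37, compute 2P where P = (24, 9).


k = 2 = 10_2 (binary, LSB first: 01)
Double-and-add from P = (24, 9):
  bit 0 = 0: acc unchanged = O
  bit 1 = 1: acc = O + (29, 29) = (29, 29)

2P = (29, 29)


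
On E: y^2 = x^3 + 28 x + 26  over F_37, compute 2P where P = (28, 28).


Doubling: s = (3 x1^2 + a) / (2 y1)
s = (3*28^2 + 28) / (2*28) mod 37 = 24
x3 = s^2 - 2 x1 mod 37 = 24^2 - 2*28 = 2
y3 = s (x1 - x3) - y1 mod 37 = 24 * (28 - 2) - 28 = 4

2P = (2, 4)


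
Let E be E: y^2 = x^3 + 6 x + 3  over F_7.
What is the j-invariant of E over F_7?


Delta = -16(4 a^3 + 27 b^2) mod 7 = 5
-1728 * (4 a)^3 = -1728 * (4*6)^3 mod 7 = 6
j = 6 * 5^(-1) mod 7 = 4

j = 4 (mod 7)


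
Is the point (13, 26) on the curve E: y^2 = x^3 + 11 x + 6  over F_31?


Check whether y^2 = x^3 + 11 x + 6 (mod 31) for (x, y) = (13, 26).
LHS: y^2 = 26^2 mod 31 = 25
RHS: x^3 + 11 x + 6 = 13^3 + 11*13 + 6 mod 31 = 21
LHS != RHS

No, not on the curve


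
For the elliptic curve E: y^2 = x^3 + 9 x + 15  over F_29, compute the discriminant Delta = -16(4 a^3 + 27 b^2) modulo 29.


4 a^3 + 27 b^2 = 4*9^3 + 27*15^2 = 2916 + 6075 = 8991
Delta = -16 * (8991) = -143856
Delta mod 29 = 13

Delta = 13 (mod 29)


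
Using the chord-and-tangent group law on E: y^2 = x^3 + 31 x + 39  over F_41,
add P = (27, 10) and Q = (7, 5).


P != Q, so use the chord formula.
s = (y2 - y1) / (x2 - x1) = (36) / (21) mod 41 = 31
x3 = s^2 - x1 - x2 mod 41 = 31^2 - 27 - 7 = 25
y3 = s (x1 - x3) - y1 mod 41 = 31 * (27 - 25) - 10 = 11

P + Q = (25, 11)


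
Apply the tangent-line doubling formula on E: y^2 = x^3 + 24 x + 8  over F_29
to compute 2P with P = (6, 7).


Doubling: s = (3 x1^2 + a) / (2 y1)
s = (3*6^2 + 24) / (2*7) mod 29 = 26
x3 = s^2 - 2 x1 mod 29 = 26^2 - 2*6 = 26
y3 = s (x1 - x3) - y1 mod 29 = 26 * (6 - 26) - 7 = 24

2P = (26, 24)


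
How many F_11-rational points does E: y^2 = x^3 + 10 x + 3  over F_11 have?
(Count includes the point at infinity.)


For each x in F_11, count y with y^2 = x^3 + 10 x + 3 mod 11:
  x = 0: RHS = 3, y in [5, 6]  -> 2 point(s)
  x = 1: RHS = 3, y in [5, 6]  -> 2 point(s)
  x = 2: RHS = 9, y in [3, 8]  -> 2 point(s)
  x = 3: RHS = 5, y in [4, 7]  -> 2 point(s)
  x = 6: RHS = 4, y in [2, 9]  -> 2 point(s)
  x = 7: RHS = 9, y in [3, 8]  -> 2 point(s)
  x = 8: RHS = 1, y in [1, 10]  -> 2 point(s)
  x = 10: RHS = 3, y in [5, 6]  -> 2 point(s)
Affine points: 16. Add the point at infinity: total = 17.

#E(F_11) = 17


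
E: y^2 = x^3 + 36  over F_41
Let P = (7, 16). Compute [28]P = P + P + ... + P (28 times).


k = 28 = 11100_2 (binary, LSB first: 00111)
Double-and-add from P = (7, 16):
  bit 0 = 0: acc unchanged = O
  bit 1 = 0: acc unchanged = O
  bit 2 = 1: acc = O + (12, 1) = (12, 1)
  bit 3 = 1: acc = (12, 1) + (15, 7) = (18, 28)
  bit 4 = 1: acc = (18, 28) + (21, 20) = (0, 6)

28P = (0, 6)


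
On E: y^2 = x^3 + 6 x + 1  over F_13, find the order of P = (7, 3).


Compute successive multiples of P until we hit O:
  1P = (7, 3)
  2P = (9, 11)
  3P = (0, 12)
  4P = (5, 0)
  5P = (0, 1)
  6P = (9, 2)
  7P = (7, 10)
  8P = O

ord(P) = 8


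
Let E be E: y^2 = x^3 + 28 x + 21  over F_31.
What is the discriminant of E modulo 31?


4 a^3 + 27 b^2 = 4*28^3 + 27*21^2 = 87808 + 11907 = 99715
Delta = -16 * (99715) = -1595440
Delta mod 31 = 6

Delta = 6 (mod 31)


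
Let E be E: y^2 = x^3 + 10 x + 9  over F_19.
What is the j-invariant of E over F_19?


Delta = -16(4 a^3 + 27 b^2) mod 19 = 17
-1728 * (4 a)^3 = -1728 * (4*10)^3 mod 19 = 8
j = 8 * 17^(-1) mod 19 = 15

j = 15 (mod 19)


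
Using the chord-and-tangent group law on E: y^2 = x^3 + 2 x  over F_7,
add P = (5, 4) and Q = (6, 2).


P != Q, so use the chord formula.
s = (y2 - y1) / (x2 - x1) = (5) / (1) mod 7 = 5
x3 = s^2 - x1 - x2 mod 7 = 5^2 - 5 - 6 = 0
y3 = s (x1 - x3) - y1 mod 7 = 5 * (5 - 0) - 4 = 0

P + Q = (0, 0)


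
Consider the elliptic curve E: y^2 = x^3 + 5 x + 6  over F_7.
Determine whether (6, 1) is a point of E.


Check whether y^2 = x^3 + 5 x + 6 (mod 7) for (x, y) = (6, 1).
LHS: y^2 = 1^2 mod 7 = 1
RHS: x^3 + 5 x + 6 = 6^3 + 5*6 + 6 mod 7 = 0
LHS != RHS

No, not on the curve


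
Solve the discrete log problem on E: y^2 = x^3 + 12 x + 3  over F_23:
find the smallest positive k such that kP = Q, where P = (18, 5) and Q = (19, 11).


Enumerate multiples of P until we hit Q = (19, 11):
  1P = (18, 5)
  2P = (16, 17)
  3P = (2, 14)
  4P = (7, 19)
  5P = (0, 16)
  6P = (8, 17)
  7P = (15, 19)
  8P = (22, 6)
  9P = (19, 12)
  10P = (12, 14)
  11P = (1, 4)
  12P = (20, 3)
  13P = (9, 9)
  14P = (5, 2)
  15P = (4, 0)
  16P = (5, 21)
  17P = (9, 14)
  18P = (20, 20)
  19P = (1, 19)
  20P = (12, 9)
  21P = (19, 11)
Match found at i = 21.

k = 21


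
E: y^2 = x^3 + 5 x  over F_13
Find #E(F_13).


For each x in F_13, count y with y^2 = x^3 + 5 x + 0 mod 13:
  x = 0: RHS = 0, y in [0]  -> 1 point(s)
  x = 3: RHS = 3, y in [4, 9]  -> 2 point(s)
  x = 6: RHS = 12, y in [5, 8]  -> 2 point(s)
  x = 7: RHS = 1, y in [1, 12]  -> 2 point(s)
  x = 10: RHS = 10, y in [6, 7]  -> 2 point(s)
Affine points: 9. Add the point at infinity: total = 10.

#E(F_13) = 10


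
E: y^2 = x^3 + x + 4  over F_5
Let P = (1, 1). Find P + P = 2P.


Doubling: s = (3 x1^2 + a) / (2 y1)
s = (3*1^2 + 1) / (2*1) mod 5 = 2
x3 = s^2 - 2 x1 mod 5 = 2^2 - 2*1 = 2
y3 = s (x1 - x3) - y1 mod 5 = 2 * (1 - 2) - 1 = 2

2P = (2, 2)


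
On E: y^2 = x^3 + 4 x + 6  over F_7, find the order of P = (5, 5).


Compute successive multiples of P until we hit O:
  1P = (5, 5)
  2P = (6, 6)
  3P = (4, 3)
  4P = (2, 1)
  5P = (1, 5)
  6P = (1, 2)
  7P = (2, 6)
  8P = (4, 4)
  ... (continuing to 11P)
  11P = O

ord(P) = 11


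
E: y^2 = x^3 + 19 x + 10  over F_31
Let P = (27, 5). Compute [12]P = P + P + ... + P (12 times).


k = 12 = 1100_2 (binary, LSB first: 0011)
Double-and-add from P = (27, 5):
  bit 0 = 0: acc unchanged = O
  bit 1 = 0: acc unchanged = O
  bit 2 = 1: acc = O + (19, 10) = (19, 10)
  bit 3 = 1: acc = (19, 10) + (0, 17) = (16, 15)

12P = (16, 15)


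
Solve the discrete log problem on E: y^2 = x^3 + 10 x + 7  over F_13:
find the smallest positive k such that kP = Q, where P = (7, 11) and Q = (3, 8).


Enumerate multiples of P until we hit Q = (3, 8):
  1P = (7, 11)
  2P = (8, 12)
  3P = (12, 10)
  4P = (6, 7)
  5P = (3, 5)
  6P = (2, 3)
  7P = (5, 0)
  8P = (2, 10)
  9P = (3, 8)
Match found at i = 9.

k = 9


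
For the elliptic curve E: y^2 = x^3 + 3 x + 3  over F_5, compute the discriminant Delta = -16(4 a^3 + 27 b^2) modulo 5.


4 a^3 + 27 b^2 = 4*3^3 + 27*3^2 = 108 + 243 = 351
Delta = -16 * (351) = -5616
Delta mod 5 = 4

Delta = 4 (mod 5)


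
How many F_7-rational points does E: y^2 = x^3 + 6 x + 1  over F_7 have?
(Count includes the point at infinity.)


For each x in F_7, count y with y^2 = x^3 + 6 x + 1 mod 7:
  x = 0: RHS = 1, y in [1, 6]  -> 2 point(s)
  x = 1: RHS = 1, y in [1, 6]  -> 2 point(s)
  x = 2: RHS = 0, y in [0]  -> 1 point(s)
  x = 3: RHS = 4, y in [2, 5]  -> 2 point(s)
  x = 5: RHS = 2, y in [3, 4]  -> 2 point(s)
  x = 6: RHS = 1, y in [1, 6]  -> 2 point(s)
Affine points: 11. Add the point at infinity: total = 12.

#E(F_7) = 12


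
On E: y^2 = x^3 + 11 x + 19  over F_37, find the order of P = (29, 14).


Compute successive multiples of P until we hit O:
  1P = (29, 14)
  2P = (20, 5)
  3P = (26, 26)
  4P = (35, 10)
  5P = (31, 12)
  6P = (15, 9)
  7P = (2, 30)
  8P = (13, 19)
  ... (continuing to 37P)
  37P = O

ord(P) = 37


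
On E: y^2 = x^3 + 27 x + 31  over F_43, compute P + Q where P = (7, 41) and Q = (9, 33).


P != Q, so use the chord formula.
s = (y2 - y1) / (x2 - x1) = (35) / (2) mod 43 = 39
x3 = s^2 - x1 - x2 mod 43 = 39^2 - 7 - 9 = 0
y3 = s (x1 - x3) - y1 mod 43 = 39 * (7 - 0) - 41 = 17

P + Q = (0, 17)


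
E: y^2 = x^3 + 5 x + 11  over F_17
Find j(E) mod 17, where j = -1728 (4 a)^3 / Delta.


Delta = -16(4 a^3 + 27 b^2) mod 17 = 10
-1728 * (4 a)^3 = -1728 * (4*5)^3 mod 17 = 9
j = 9 * 10^(-1) mod 17 = 6

j = 6 (mod 17)


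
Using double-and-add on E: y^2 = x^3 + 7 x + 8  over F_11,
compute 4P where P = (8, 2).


k = 4 = 100_2 (binary, LSB first: 001)
Double-and-add from P = (8, 2):
  bit 0 = 0: acc unchanged = O
  bit 1 = 0: acc unchanged = O
  bit 2 = 1: acc = O + (3, 1) = (3, 1)

4P = (3, 1)


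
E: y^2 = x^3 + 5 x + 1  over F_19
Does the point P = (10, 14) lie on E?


Check whether y^2 = x^3 + 5 x + 1 (mod 19) for (x, y) = (10, 14).
LHS: y^2 = 14^2 mod 19 = 6
RHS: x^3 + 5 x + 1 = 10^3 + 5*10 + 1 mod 19 = 6
LHS = RHS

Yes, on the curve


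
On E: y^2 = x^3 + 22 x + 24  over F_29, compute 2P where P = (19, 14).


Doubling: s = (3 x1^2 + a) / (2 y1)
s = (3*19^2 + 22) / (2*14) mod 29 = 26
x3 = s^2 - 2 x1 mod 29 = 26^2 - 2*19 = 0
y3 = s (x1 - x3) - y1 mod 29 = 26 * (19 - 0) - 14 = 16

2P = (0, 16)


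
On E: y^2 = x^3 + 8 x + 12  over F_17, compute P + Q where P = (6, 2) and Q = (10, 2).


P != Q, so use the chord formula.
s = (y2 - y1) / (x2 - x1) = (0) / (4) mod 17 = 0
x3 = s^2 - x1 - x2 mod 17 = 0^2 - 6 - 10 = 1
y3 = s (x1 - x3) - y1 mod 17 = 0 * (6 - 1) - 2 = 15

P + Q = (1, 15)


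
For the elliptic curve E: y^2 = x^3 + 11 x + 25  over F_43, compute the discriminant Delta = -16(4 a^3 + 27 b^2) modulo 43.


4 a^3 + 27 b^2 = 4*11^3 + 27*25^2 = 5324 + 16875 = 22199
Delta = -16 * (22199) = -355184
Delta mod 43 = 39

Delta = 39 (mod 43)


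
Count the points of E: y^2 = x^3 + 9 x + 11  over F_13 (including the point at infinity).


For each x in F_13, count y with y^2 = x^3 + 9 x + 11 mod 13:
  x = 3: RHS = 0, y in [0]  -> 1 point(s)
  x = 5: RHS = 12, y in [5, 8]  -> 2 point(s)
  x = 7: RHS = 1, y in [1, 12]  -> 2 point(s)
  x = 8: RHS = 10, y in [6, 7]  -> 2 point(s)
  x = 10: RHS = 9, y in [3, 10]  -> 2 point(s)
  x = 12: RHS = 1, y in [1, 12]  -> 2 point(s)
Affine points: 11. Add the point at infinity: total = 12.

#E(F_13) = 12


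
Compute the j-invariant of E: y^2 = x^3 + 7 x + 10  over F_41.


Delta = -16(4 a^3 + 27 b^2) mod 41 = 38
-1728 * (4 a)^3 = -1728 * (4*7)^3 mod 41 = 21
j = 21 * 38^(-1) mod 41 = 34

j = 34 (mod 41)


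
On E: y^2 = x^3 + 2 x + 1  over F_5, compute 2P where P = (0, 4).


k = 2 = 10_2 (binary, LSB first: 01)
Double-and-add from P = (0, 4):
  bit 0 = 0: acc unchanged = O
  bit 1 = 1: acc = O + (1, 2) = (1, 2)

2P = (1, 2)


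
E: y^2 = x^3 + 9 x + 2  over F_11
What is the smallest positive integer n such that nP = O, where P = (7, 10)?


Compute successive multiples of P until we hit O:
  1P = (7, 10)
  2P = (9, 3)
  3P = (10, 6)
  4P = (8, 6)
  5P = (1, 10)
  6P = (3, 1)
  7P = (4, 5)
  8P = (4, 6)
  ... (continuing to 15P)
  15P = O

ord(P) = 15


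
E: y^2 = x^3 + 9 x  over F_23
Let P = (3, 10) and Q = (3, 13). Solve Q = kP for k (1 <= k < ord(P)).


Enumerate multiples of P until we hit Q = (3, 13):
  1P = (3, 10)
  2P = (0, 0)
  3P = (3, 13)
Match found at i = 3.

k = 3


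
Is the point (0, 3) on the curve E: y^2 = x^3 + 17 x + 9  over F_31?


Check whether y^2 = x^3 + 17 x + 9 (mod 31) for (x, y) = (0, 3).
LHS: y^2 = 3^2 mod 31 = 9
RHS: x^3 + 17 x + 9 = 0^3 + 17*0 + 9 mod 31 = 9
LHS = RHS

Yes, on the curve


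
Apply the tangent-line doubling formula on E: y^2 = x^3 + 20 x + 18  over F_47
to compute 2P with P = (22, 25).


Doubling: s = (3 x1^2 + a) / (2 y1)
s = (3*22^2 + 20) / (2*25) mod 47 = 5
x3 = s^2 - 2 x1 mod 47 = 5^2 - 2*22 = 28
y3 = s (x1 - x3) - y1 mod 47 = 5 * (22 - 28) - 25 = 39

2P = (28, 39)


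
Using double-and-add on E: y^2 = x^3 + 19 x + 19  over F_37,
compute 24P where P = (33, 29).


k = 24 = 11000_2 (binary, LSB first: 00011)
Double-and-add from P = (33, 29):
  bit 0 = 0: acc unchanged = O
  bit 1 = 0: acc unchanged = O
  bit 2 = 0: acc unchanged = O
  bit 3 = 1: acc = O + (29, 13) = (29, 13)
  bit 4 = 1: acc = (29, 13) + (17, 36) = (16, 33)

24P = (16, 33)


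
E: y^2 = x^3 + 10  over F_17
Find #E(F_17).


For each x in F_17, count y with y^2 = x^3 + 0 x + 10 mod 17:
  x = 2: RHS = 1, y in [1, 16]  -> 2 point(s)
  x = 5: RHS = 16, y in [4, 13]  -> 2 point(s)
  x = 7: RHS = 13, y in [8, 9]  -> 2 point(s)
  x = 9: RHS = 8, y in [5, 12]  -> 2 point(s)
  x = 11: RHS = 15, y in [7, 10]  -> 2 point(s)
  x = 12: RHS = 4, y in [2, 15]  -> 2 point(s)
  x = 14: RHS = 0, y in [0]  -> 1 point(s)
  x = 15: RHS = 2, y in [6, 11]  -> 2 point(s)
  x = 16: RHS = 9, y in [3, 14]  -> 2 point(s)
Affine points: 17. Add the point at infinity: total = 18.

#E(F_17) = 18


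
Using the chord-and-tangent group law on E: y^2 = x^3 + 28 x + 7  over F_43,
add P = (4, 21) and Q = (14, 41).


P != Q, so use the chord formula.
s = (y2 - y1) / (x2 - x1) = (20) / (10) mod 43 = 2
x3 = s^2 - x1 - x2 mod 43 = 2^2 - 4 - 14 = 29
y3 = s (x1 - x3) - y1 mod 43 = 2 * (4 - 29) - 21 = 15

P + Q = (29, 15)


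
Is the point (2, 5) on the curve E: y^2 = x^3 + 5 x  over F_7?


Check whether y^2 = x^3 + 5 x + 0 (mod 7) for (x, y) = (2, 5).
LHS: y^2 = 5^2 mod 7 = 4
RHS: x^3 + 5 x + 0 = 2^3 + 5*2 + 0 mod 7 = 4
LHS = RHS

Yes, on the curve


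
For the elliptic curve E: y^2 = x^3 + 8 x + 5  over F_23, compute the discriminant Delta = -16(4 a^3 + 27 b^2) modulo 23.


4 a^3 + 27 b^2 = 4*8^3 + 27*5^2 = 2048 + 675 = 2723
Delta = -16 * (2723) = -43568
Delta mod 23 = 17

Delta = 17 (mod 23)


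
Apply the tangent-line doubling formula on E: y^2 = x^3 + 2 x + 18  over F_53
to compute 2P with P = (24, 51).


Doubling: s = (3 x1^2 + a) / (2 y1)
s = (3*24^2 + 2) / (2*51) mod 53 = 18
x3 = s^2 - 2 x1 mod 53 = 18^2 - 2*24 = 11
y3 = s (x1 - x3) - y1 mod 53 = 18 * (24 - 11) - 51 = 24

2P = (11, 24)


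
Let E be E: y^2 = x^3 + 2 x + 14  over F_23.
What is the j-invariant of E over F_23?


Delta = -16(4 a^3 + 27 b^2) mod 23 = 8
-1728 * (4 a)^3 = -1728 * (4*2)^3 mod 23 = 5
j = 5 * 8^(-1) mod 23 = 15

j = 15 (mod 23)


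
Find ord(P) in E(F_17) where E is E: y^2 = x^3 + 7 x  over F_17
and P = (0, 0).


Compute successive multiples of P until we hit O:
  1P = (0, 0)
  2P = O

ord(P) = 2


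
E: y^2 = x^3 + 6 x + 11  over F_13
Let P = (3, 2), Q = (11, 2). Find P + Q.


P != Q, so use the chord formula.
s = (y2 - y1) / (x2 - x1) = (0) / (8) mod 13 = 0
x3 = s^2 - x1 - x2 mod 13 = 0^2 - 3 - 11 = 12
y3 = s (x1 - x3) - y1 mod 13 = 0 * (3 - 12) - 2 = 11

P + Q = (12, 11)


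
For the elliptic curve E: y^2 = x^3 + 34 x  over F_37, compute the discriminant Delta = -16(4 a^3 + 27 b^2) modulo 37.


4 a^3 + 27 b^2 = 4*34^3 + 27*0^2 = 157216 + 0 = 157216
Delta = -16 * (157216) = -2515456
Delta mod 37 = 26

Delta = 26 (mod 37)


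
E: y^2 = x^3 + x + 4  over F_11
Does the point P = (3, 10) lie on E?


Check whether y^2 = x^3 + 1 x + 4 (mod 11) for (x, y) = (3, 10).
LHS: y^2 = 10^2 mod 11 = 1
RHS: x^3 + 1 x + 4 = 3^3 + 1*3 + 4 mod 11 = 1
LHS = RHS

Yes, on the curve


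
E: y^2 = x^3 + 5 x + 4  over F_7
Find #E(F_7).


For each x in F_7, count y with y^2 = x^3 + 5 x + 4 mod 7:
  x = 0: RHS = 4, y in [2, 5]  -> 2 point(s)
  x = 2: RHS = 1, y in [1, 6]  -> 2 point(s)
  x = 3: RHS = 4, y in [2, 5]  -> 2 point(s)
  x = 4: RHS = 4, y in [2, 5]  -> 2 point(s)
  x = 5: RHS = 0, y in [0]  -> 1 point(s)
Affine points: 9. Add the point at infinity: total = 10.

#E(F_7) = 10


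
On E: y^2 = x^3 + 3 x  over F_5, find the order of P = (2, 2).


Compute successive multiples of P until we hit O:
  1P = (2, 2)
  2P = (1, 3)
  3P = (3, 4)
  4P = (4, 4)
  5P = (0, 0)
  6P = (4, 1)
  7P = (3, 1)
  8P = (1, 2)
  ... (continuing to 10P)
  10P = O

ord(P) = 10


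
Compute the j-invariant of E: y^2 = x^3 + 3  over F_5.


Delta = -16(4 a^3 + 27 b^2) mod 5 = 2
-1728 * (4 a)^3 = -1728 * (4*0)^3 mod 5 = 0
j = 0 * 2^(-1) mod 5 = 0

j = 0 (mod 5)


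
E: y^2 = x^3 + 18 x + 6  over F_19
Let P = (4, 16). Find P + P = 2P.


Doubling: s = (3 x1^2 + a) / (2 y1)
s = (3*4^2 + 18) / (2*16) mod 19 = 8
x3 = s^2 - 2 x1 mod 19 = 8^2 - 2*4 = 18
y3 = s (x1 - x3) - y1 mod 19 = 8 * (4 - 18) - 16 = 5

2P = (18, 5)


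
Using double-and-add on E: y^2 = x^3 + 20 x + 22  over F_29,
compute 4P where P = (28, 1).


k = 4 = 100_2 (binary, LSB first: 001)
Double-and-add from P = (28, 1):
  bit 0 = 0: acc unchanged = O
  bit 1 = 0: acc unchanged = O
  bit 2 = 1: acc = O + (0, 14) = (0, 14)

4P = (0, 14)


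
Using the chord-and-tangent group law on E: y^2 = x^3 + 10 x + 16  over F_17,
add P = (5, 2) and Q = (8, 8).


P != Q, so use the chord formula.
s = (y2 - y1) / (x2 - x1) = (6) / (3) mod 17 = 2
x3 = s^2 - x1 - x2 mod 17 = 2^2 - 5 - 8 = 8
y3 = s (x1 - x3) - y1 mod 17 = 2 * (5 - 8) - 2 = 9

P + Q = (8, 9)


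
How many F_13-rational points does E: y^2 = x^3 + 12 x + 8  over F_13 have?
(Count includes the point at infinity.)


For each x in F_13, count y with y^2 = x^3 + 12 x + 8 mod 13:
  x = 2: RHS = 1, y in [1, 12]  -> 2 point(s)
  x = 4: RHS = 3, y in [4, 9]  -> 2 point(s)
  x = 6: RHS = 10, y in [6, 7]  -> 2 point(s)
  x = 9: RHS = 0, y in [0]  -> 1 point(s)
  x = 10: RHS = 10, y in [6, 7]  -> 2 point(s)
Affine points: 9. Add the point at infinity: total = 10.

#E(F_13) = 10


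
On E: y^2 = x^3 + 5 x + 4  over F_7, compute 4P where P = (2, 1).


k = 4 = 100_2 (binary, LSB first: 001)
Double-and-add from P = (2, 1):
  bit 0 = 0: acc unchanged = O
  bit 1 = 0: acc unchanged = O
  bit 2 = 1: acc = O + (2, 6) = (2, 6)

4P = (2, 6)


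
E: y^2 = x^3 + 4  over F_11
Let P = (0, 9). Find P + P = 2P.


Doubling: s = (3 x1^2 + a) / (2 y1)
s = (3*0^2 + 0) / (2*9) mod 11 = 0
x3 = s^2 - 2 x1 mod 11 = 0^2 - 2*0 = 0
y3 = s (x1 - x3) - y1 mod 11 = 0 * (0 - 0) - 9 = 2

2P = (0, 2)


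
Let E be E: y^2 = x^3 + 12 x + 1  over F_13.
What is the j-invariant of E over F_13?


Delta = -16(4 a^3 + 27 b^2) mod 13 = 9
-1728 * (4 a)^3 = -1728 * (4*12)^3 mod 13 = 1
j = 1 * 9^(-1) mod 13 = 3

j = 3 (mod 13)


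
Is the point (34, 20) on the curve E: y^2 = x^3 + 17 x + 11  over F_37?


Check whether y^2 = x^3 + 17 x + 11 (mod 37) for (x, y) = (34, 20).
LHS: y^2 = 20^2 mod 37 = 30
RHS: x^3 + 17 x + 11 = 34^3 + 17*34 + 11 mod 37 = 7
LHS != RHS

No, not on the curve


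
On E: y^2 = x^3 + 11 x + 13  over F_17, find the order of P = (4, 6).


Compute successive multiples of P until we hit O:
  1P = (4, 6)
  2P = (0, 8)
  3P = (9, 5)
  4P = (2, 14)
  5P = (10, 1)
  6P = (7, 5)
  7P = (8, 1)
  8P = (14, 15)
  ... (continuing to 22P)
  22P = O

ord(P) = 22


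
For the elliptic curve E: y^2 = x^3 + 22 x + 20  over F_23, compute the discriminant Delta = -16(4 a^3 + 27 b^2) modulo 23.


4 a^3 + 27 b^2 = 4*22^3 + 27*20^2 = 42592 + 10800 = 53392
Delta = -16 * (53392) = -854272
Delta mod 23 = 17

Delta = 17 (mod 23)


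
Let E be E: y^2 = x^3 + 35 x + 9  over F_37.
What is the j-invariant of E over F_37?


Delta = -16(4 a^3 + 27 b^2) mod 37 = 4
-1728 * (4 a)^3 = -1728 * (4*35)^3 mod 37 = 29
j = 29 * 4^(-1) mod 37 = 35

j = 35 (mod 37)


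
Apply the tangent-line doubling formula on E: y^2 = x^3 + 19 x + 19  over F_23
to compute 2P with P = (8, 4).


Doubling: s = (3 x1^2 + a) / (2 y1)
s = (3*8^2 + 19) / (2*4) mod 23 = 12
x3 = s^2 - 2 x1 mod 23 = 12^2 - 2*8 = 13
y3 = s (x1 - x3) - y1 mod 23 = 12 * (8 - 13) - 4 = 5

2P = (13, 5)


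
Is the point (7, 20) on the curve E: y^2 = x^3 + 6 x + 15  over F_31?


Check whether y^2 = x^3 + 6 x + 15 (mod 31) for (x, y) = (7, 20).
LHS: y^2 = 20^2 mod 31 = 28
RHS: x^3 + 6 x + 15 = 7^3 + 6*7 + 15 mod 31 = 28
LHS = RHS

Yes, on the curve


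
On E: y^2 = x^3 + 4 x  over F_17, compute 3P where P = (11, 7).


k = 3 = 11_2 (binary, LSB first: 11)
Double-and-add from P = (11, 7):
  bit 0 = 1: acc = O + (11, 7) = (11, 7)
  bit 1 = 1: acc = (11, 7) + (8, 0) = (11, 10)

3P = (11, 10)


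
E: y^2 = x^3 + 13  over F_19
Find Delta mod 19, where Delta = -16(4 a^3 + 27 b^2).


4 a^3 + 27 b^2 = 4*0^3 + 27*13^2 = 0 + 4563 = 4563
Delta = -16 * (4563) = -73008
Delta mod 19 = 9

Delta = 9 (mod 19)


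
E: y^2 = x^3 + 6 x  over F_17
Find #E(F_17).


For each x in F_17, count y with y^2 = x^3 + 6 x + 0 mod 17:
  x = 0: RHS = 0, y in [0]  -> 1 point(s)
  x = 5: RHS = 2, y in [6, 11]  -> 2 point(s)
  x = 8: RHS = 16, y in [4, 13]  -> 2 point(s)
  x = 9: RHS = 1, y in [1, 16]  -> 2 point(s)
  x = 12: RHS = 15, y in [7, 10]  -> 2 point(s)
Affine points: 9. Add the point at infinity: total = 10.

#E(F_17) = 10
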